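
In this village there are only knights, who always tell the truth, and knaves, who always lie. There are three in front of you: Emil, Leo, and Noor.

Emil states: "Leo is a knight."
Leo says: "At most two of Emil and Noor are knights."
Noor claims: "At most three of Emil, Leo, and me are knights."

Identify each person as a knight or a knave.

Emil: knight, Leo: knight, Noor: knight

Regardless of anyone's role, Leo's statement is true, so Leo is a knight.
With that fixed, Noor's statement is true, so Noor is a knight.
With that fixed, Emil's statement is true, so Emil is a knight.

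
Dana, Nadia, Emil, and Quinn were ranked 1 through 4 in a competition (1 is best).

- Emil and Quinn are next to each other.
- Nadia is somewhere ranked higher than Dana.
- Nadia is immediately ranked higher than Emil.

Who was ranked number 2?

With clues 1–2, Nadia is ruled out for rank 2.
With clues 1–3, Dana and Quinn are ruled out for rank 2.
So rank 2 is Emil.

Emil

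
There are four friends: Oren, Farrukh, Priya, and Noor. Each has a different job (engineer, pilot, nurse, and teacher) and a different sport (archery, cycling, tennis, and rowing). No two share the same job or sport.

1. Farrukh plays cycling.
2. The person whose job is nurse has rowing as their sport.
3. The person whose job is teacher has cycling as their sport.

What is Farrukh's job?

With clues 1–2, nurse is impossible for Farrukh's job.
With clues 1–3, engineer and pilot are impossible for Farrukh's job.
That leaves teacher.

teacher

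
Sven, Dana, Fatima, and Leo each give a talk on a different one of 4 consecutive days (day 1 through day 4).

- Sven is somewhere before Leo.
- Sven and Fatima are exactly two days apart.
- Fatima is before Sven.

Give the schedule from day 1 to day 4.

Fatima, Dana, Sven, Leo

From clue 1: Sven is in {1,2,3}.
From clues 1–3: Fatima → day 1, Dana → day 2, Sven → day 3, Leo → day 4.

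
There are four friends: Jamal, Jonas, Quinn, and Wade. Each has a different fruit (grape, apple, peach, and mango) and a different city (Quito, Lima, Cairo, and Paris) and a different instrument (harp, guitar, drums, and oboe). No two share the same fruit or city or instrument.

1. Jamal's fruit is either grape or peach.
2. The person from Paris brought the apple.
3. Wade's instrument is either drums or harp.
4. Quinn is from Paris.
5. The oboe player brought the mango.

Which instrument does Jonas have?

With clues 1–5, drums, guitar, and harp are impossible for Jonas's instrument.
That leaves oboe.

oboe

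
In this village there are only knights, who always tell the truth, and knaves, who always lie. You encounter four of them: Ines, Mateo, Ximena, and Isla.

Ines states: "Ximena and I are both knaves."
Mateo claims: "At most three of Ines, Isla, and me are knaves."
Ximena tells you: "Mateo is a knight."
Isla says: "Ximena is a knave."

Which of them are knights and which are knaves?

Regardless of anyone's role, Mateo's statement is true, so Mateo is a knight.
With that fixed, Ximena's statement is true, so Ximena is a knight.
With that fixed, Isla's statement is false, so Isla is a knave.
With that fixed, Ines's statement is false, so Ines is a knave.

Ines: knave, Mateo: knight, Ximena: knight, Isla: knave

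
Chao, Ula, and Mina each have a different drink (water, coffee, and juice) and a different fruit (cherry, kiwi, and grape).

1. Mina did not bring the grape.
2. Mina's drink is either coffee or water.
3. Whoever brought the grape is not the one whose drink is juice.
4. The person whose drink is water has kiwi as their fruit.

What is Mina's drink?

water

With clues 1–2, juice is impossible for Mina's drink.
With clues 1–4, coffee is impossible for Mina's drink.
That leaves water.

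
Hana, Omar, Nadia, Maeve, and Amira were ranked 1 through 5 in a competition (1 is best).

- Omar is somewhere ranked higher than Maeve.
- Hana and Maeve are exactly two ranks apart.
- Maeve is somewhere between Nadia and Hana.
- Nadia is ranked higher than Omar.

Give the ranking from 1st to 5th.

From clue 1: Omar is in {1,2,3,4}.
From clues 1–3: Maeve is in {3,4}.
From clues 1–4: Nadia → rank 1, Omar → rank 2, Maeve → rank 3, Amira → rank 4, Hana → rank 5.

Nadia, Omar, Maeve, Amira, Hana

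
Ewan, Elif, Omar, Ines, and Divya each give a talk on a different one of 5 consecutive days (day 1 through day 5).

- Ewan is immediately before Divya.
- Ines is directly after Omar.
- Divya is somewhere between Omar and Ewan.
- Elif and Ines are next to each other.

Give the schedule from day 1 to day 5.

From clue 1: Ewan is in {1,2,3,4}.
From clues 1–2: Elif is in {1,3,5}.
From clues 1–3: Ewan is in {1,2}.
From clues 1–4: Ewan → day 1, Divya → day 2, Omar → day 3, Ines → day 4, Elif → day 5.

Ewan, Divya, Omar, Ines, Elif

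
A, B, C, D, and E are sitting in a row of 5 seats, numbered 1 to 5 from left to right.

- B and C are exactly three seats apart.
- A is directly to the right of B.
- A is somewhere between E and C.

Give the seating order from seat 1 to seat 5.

From clue 1: B is in {1,2,4,5}.
From clues 1–2: A is in {2,3,5}.
From clues 1–3: E → seat 1, B → seat 2, A → seat 3, D → seat 4, C → seat 5.

E, B, A, D, C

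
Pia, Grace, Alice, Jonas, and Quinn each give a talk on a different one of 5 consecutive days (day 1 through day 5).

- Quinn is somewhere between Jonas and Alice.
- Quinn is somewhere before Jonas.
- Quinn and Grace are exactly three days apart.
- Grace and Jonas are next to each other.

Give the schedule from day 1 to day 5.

From clue 1: Quinn is in {2,3,4}.
From clues 1–2: Alice is in {1,2,3}.
From clues 1–3: Grace is in {1,5}.
From clues 1–4: Alice → day 1, Quinn → day 2, Pia → day 3, Jonas → day 4, Grace → day 5.

Alice, Quinn, Pia, Jonas, Grace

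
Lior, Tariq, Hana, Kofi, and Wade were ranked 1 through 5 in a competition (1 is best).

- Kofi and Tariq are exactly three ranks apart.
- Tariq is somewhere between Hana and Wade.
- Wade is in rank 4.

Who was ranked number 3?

With clue 1, Kofi and Tariq are ruled out for rank 3.
With clues 1–3, Hana and Wade are ruled out for rank 3.
So rank 3 is Lior.

Lior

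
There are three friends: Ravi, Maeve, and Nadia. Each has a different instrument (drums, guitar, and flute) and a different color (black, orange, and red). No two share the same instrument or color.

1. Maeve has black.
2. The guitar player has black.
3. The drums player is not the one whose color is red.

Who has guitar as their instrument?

With clues 1–2, Nadia and Ravi are impossible for the one with instrument guitar.
That leaves Maeve.

Maeve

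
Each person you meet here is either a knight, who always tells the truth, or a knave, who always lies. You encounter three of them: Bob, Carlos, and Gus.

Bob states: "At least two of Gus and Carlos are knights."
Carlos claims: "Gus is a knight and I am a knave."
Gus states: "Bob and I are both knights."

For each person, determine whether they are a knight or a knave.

Bob: knave, Carlos: knave, Gus: knave

Consider Bob. Suppose Bob is a knight.
Then no assignment of the remaining roles makes every statement match its speaker's type — contradiction.
So Bob is a knave.
With that fixed, Gus's statement is false, so Gus is a knave.
With that fixed, Carlos's statement is false, so Carlos is a knave.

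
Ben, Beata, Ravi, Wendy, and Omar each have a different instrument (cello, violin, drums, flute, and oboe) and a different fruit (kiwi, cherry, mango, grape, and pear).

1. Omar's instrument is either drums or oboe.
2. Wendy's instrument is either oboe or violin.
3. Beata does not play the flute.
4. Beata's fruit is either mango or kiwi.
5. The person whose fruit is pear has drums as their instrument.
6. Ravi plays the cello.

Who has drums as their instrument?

Omar

With clues 1–2, Wendy is impossible for the one with instrument drums.
With clues 1–5, Beata is impossible for the one with instrument drums.
With clues 1–6, Ben and Ravi are impossible for the one with instrument drums.
That leaves Omar.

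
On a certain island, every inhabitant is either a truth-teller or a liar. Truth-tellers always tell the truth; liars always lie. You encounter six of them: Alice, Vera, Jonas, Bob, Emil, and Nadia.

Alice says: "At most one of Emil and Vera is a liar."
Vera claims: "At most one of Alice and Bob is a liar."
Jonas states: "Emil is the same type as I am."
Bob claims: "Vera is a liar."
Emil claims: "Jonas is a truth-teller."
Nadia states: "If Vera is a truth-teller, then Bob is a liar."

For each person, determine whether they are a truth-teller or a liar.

Alice: truth-teller, Vera: truth-teller, Jonas: truth-teller, Bob: liar, Emil: truth-teller, Nadia: truth-teller

Consider Alice. Suppose Alice is a liar.
Then no assignment of the remaining roles makes every statement match its speaker's type — contradiction.
So Alice is a truth-teller.
With that fixed, Vera's statement is true, so Vera is a truth-teller.
With that fixed, Bob's statement is false, so Bob is a liar.
With that fixed, Nadia's statement is true, so Nadia is a truth-teller.
Consider Jonas. Suppose Jonas is a liar.
Then no assignment of the remaining roles makes every statement match its speaker's type — contradiction.
So Jonas is a truth-teller.
With that fixed, Emil's statement is true, so Emil is a truth-teller.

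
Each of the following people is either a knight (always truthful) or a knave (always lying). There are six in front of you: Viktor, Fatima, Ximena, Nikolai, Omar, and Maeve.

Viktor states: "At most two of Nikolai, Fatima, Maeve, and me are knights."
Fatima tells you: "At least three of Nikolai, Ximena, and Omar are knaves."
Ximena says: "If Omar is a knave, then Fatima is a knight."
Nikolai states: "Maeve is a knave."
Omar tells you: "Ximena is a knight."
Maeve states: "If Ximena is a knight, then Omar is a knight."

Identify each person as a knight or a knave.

Consider Viktor. Suppose Viktor is a knave.
Then no assignment of the remaining roles makes every statement match its speaker's type — contradiction.
So Viktor is a knight.
Consider Fatima. Suppose Fatima is a knight.
Then no assignment of the remaining roles makes every statement match its speaker's type — contradiction.
So Fatima is a knave.
Consider Ximena. Suppose Ximena is a knave.
Then no assignment of the remaining roles makes every statement match its speaker's type — contradiction.
So Ximena is a knight.
With that fixed, Omar's statement is true, so Omar is a knight.
With that fixed, Maeve's statement is true, so Maeve is a knight.
With that fixed, Nikolai's statement is false, so Nikolai is a knave.

Viktor: knight, Fatima: knave, Ximena: knight, Nikolai: knave, Omar: knight, Maeve: knight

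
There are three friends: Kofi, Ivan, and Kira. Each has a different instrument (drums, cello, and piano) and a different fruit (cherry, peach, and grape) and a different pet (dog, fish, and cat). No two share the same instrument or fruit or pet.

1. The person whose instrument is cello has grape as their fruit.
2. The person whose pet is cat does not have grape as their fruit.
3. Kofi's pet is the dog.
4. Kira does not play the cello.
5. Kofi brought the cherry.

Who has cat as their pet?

With clues 1–3, Kofi is impossible for the one with pet cat.
With clues 1–5, Ivan is impossible for the one with pet cat.
That leaves Kira.

Kira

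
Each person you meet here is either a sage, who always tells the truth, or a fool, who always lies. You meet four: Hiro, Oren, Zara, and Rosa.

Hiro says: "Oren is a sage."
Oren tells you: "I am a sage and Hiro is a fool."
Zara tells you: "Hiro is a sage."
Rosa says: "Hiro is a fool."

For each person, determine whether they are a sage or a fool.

Hiro: fool, Oren: fool, Zara: fool, Rosa: sage

Consider Hiro. Suppose Hiro is a sage.
Then no assignment of the remaining roles makes every statement match its speaker's type — contradiction.
So Hiro is a fool.
With that fixed, Zara's statement is false, so Zara is a fool.
With that fixed, Rosa's statement is true, so Rosa is a sage.
Consider Oren. Suppose Oren is a sage.
Then Hiro's statement comes out true, contradicting Hiro being a fool.
So Oren is a fool.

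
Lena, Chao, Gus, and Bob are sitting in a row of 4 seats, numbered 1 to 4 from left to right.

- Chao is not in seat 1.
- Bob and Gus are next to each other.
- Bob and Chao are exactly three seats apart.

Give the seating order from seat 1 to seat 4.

Bob, Gus, Lena, Chao

From clue 1: Chao is in {2,3,4}.
From clues 1–2: Lena is in {1,3,4}.
From clues 1–3: Bob → seat 1, Gus → seat 2, Lena → seat 3, Chao → seat 4.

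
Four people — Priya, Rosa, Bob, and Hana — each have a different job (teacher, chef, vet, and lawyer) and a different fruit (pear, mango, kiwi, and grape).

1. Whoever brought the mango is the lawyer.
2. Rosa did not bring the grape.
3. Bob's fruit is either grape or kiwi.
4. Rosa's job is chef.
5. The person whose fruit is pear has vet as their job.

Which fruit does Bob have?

With clues 1–3, mango and pear are impossible for Bob's fruit.
With clues 1–5, kiwi is impossible for Bob's fruit.
That leaves grape.

grape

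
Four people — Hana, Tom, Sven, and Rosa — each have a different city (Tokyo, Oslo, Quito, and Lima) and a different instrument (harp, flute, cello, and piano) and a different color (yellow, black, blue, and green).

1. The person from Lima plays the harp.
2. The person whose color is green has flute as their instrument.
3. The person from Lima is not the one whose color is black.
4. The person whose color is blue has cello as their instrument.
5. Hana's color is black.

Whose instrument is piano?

With clues 1–5, Rosa, Sven, and Tom are impossible for the one with instrument piano.
That leaves Hana.

Hana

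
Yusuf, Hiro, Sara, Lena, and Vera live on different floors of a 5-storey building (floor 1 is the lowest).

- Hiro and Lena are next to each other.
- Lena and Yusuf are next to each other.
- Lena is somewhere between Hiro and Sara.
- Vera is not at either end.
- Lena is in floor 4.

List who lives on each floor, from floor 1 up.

From clues 1–2: Lena is in {2,3,4}.
From clues 1–3: Yusuf is in {2,3,4}.
From clues 1–4: Yusuf → floor 3.
From clues 1–5: Sara → floor 1, Vera → floor 2, Lena → floor 4, Hiro → floor 5.

Sara, Vera, Yusuf, Lena, Hiro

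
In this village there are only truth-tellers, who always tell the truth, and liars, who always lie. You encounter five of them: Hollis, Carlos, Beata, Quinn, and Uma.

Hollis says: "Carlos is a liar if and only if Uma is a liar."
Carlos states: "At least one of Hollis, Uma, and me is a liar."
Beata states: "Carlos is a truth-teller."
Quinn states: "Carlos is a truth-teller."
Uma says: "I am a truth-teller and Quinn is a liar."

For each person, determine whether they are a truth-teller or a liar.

Hollis: liar, Carlos: truth-teller, Beata: truth-teller, Quinn: truth-teller, Uma: liar

Consider Hollis. Suppose Hollis is a truth-teller.
Then no assignment of the remaining roles makes every statement match its speaker's type — contradiction.
So Hollis is a liar.
With that fixed, Carlos's statement is true, so Carlos is a truth-teller.
With that fixed, Beata's statement is true, so Beata is a truth-teller.
With that fixed, Quinn's statement is true, so Quinn is a truth-teller.
With that fixed, Uma's statement is false, so Uma is a liar.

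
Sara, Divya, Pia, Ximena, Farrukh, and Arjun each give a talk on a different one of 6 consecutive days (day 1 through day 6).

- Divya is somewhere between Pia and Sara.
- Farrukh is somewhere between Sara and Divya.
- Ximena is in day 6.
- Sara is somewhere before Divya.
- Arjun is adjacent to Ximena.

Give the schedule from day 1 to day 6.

Sara, Farrukh, Divya, Pia, Arjun, Ximena

From clue 1: Divya is in {2,3,4,5}.
From clues 1–3: Ximena → day 6.
From clues 1–4: Sara is in {1,2}.
From clues 1–5: Sara → day 1, Farrukh → day 2, Divya → day 3, Pia → day 4, Arjun → day 5.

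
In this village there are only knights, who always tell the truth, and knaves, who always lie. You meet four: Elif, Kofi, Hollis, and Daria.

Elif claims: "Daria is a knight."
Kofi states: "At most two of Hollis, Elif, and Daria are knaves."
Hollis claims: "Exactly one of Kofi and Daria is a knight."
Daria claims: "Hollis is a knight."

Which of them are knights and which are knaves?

Consider Elif. Suppose Elif is a knight.
Then no assignment of the remaining roles makes every statement match its speaker's type — contradiction.
So Elif is a knave.
Consider Kofi. Suppose Kofi is a knight.
Then no assignment of the remaining roles makes every statement match its speaker's type — contradiction.
So Kofi is a knave.
Consider Hollis. Suppose Hollis is a knight.
Then Kofi's statement comes out true, contradicting Kofi being a knave.
So Hollis is a knave.
With that fixed, Daria's statement is false, so Daria is a knave.

Elif: knave, Kofi: knave, Hollis: knave, Daria: knave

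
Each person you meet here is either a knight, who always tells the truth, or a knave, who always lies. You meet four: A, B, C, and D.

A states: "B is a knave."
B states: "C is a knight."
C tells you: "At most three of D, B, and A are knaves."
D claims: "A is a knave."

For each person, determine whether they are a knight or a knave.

A: knave, B: knight, C: knight, D: knight

Regardless of anyone's role, C's statement is true, so C is a knight.
With that fixed, B's statement is true, so B is a knight.
With that fixed, A's statement is false, so A is a knave.
With that fixed, D's statement is true, so D is a knight.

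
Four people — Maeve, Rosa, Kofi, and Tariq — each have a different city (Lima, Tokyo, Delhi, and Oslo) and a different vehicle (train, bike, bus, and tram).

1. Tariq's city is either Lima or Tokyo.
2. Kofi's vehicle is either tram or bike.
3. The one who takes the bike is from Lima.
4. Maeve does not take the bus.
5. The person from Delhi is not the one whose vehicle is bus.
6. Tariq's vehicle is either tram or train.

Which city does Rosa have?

With clues 1–6, Delhi, Lima, and Tokyo are impossible for Rosa's city.
That leaves Oslo.

Oslo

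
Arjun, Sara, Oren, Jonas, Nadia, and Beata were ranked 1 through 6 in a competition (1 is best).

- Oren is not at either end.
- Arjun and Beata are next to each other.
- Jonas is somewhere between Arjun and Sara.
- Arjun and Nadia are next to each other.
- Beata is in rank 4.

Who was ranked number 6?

Nadia

With clue 1, Oren is ruled out for rank 6.
With clues 1–3, Jonas is ruled out for rank 6.
With clues 1–4, Arjun is ruled out for rank 6.
With clues 1–5, Beata and Sara are ruled out for rank 6.
So rank 6 is Nadia.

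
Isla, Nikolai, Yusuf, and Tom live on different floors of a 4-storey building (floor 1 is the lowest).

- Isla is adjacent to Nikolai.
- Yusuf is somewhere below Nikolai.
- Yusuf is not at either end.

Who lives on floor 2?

With clues 1–3, Isla, Nikolai, and Tom are ruled out for floor 2.
So floor 2 is Yusuf.

Yusuf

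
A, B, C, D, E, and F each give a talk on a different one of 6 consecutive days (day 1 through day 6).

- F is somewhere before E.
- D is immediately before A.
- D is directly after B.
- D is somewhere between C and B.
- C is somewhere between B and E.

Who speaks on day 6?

With clue 1, F is ruled out for day 6.
With clues 1–2, D is ruled out for day 6.
With clues 1–3, B is ruled out for day 6.
With clues 1–4, A is ruled out for day 6.
With clues 1–5, C is ruled out for day 6.
So day 6 is E.

E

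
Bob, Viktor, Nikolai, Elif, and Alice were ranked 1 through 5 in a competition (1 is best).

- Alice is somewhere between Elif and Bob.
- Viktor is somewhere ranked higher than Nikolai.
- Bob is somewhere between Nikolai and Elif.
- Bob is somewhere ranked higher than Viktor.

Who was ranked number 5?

With clue 1, Alice is ruled out for rank 5.
With clues 1–2, Viktor is ruled out for rank 5.
With clues 1–3, Bob is ruled out for rank 5.
With clues 1–4, Elif is ruled out for rank 5.
So rank 5 is Nikolai.

Nikolai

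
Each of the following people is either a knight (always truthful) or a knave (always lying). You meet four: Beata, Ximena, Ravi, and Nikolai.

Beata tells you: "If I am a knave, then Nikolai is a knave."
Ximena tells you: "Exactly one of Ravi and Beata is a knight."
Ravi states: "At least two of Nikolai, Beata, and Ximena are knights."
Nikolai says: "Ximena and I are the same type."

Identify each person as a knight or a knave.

Consider Beata. Suppose Beata is a knight.
Then no assignment of the remaining roles makes every statement match its speaker's type — contradiction.
So Beata is a knave.
Consider Ximena. Suppose Ximena is a knave.
Then whichever role Nikolai has, Nikolai's statement has the wrong truth value — contradiction.
So Ximena is a knight.
Consider Ravi. Suppose Ravi is a knave.
Then Ximena's statement comes out false, contradicting Ximena being a knight.
So Ravi is a knight.
Consider Nikolai. Suppose Nikolai is a knave.
Then Beata's statement comes out true, contradicting Beata being a knave.
So Nikolai is a knight.

Beata: knave, Ximena: knight, Ravi: knight, Nikolai: knight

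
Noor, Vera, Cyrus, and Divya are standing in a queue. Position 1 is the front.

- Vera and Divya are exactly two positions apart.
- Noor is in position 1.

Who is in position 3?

With clues 1–2, Divya, Noor, and Vera are ruled out for position 3.
So position 3 is Cyrus.

Cyrus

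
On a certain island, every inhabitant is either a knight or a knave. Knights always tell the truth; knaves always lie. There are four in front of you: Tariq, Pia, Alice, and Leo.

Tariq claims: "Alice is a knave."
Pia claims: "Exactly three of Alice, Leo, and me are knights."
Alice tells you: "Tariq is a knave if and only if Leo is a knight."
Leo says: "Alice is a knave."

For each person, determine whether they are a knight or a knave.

Tariq: knight, Pia: knave, Alice: knave, Leo: knight

Consider Tariq. Suppose Tariq is a knave.
Then no assignment of the remaining roles makes every statement match its speaker's type — contradiction.
So Tariq is a knight.
Consider Pia. Suppose Pia is a knight.
Then no assignment of the remaining roles makes every statement match its speaker's type — contradiction.
So Pia is a knave.
Consider Alice. Suppose Alice is a knight.
Then Tariq's statement comes out false, contradicting Tariq being a knight.
So Alice is a knave.
With that fixed, Leo's statement is true, so Leo is a knight.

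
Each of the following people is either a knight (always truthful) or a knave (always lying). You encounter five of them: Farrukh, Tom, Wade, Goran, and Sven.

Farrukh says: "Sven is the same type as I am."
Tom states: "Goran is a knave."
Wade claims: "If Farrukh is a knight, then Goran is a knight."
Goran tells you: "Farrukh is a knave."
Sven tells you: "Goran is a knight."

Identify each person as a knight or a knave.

Farrukh: knave, Tom: knave, Wade: knight, Goran: knight, Sven: knight

Consider Farrukh. Suppose Farrukh is a knight.
Then no assignment of the remaining roles makes every statement match its speaker's type — contradiction.
So Farrukh is a knave.
With that fixed, Wade's statement is true, so Wade is a knight.
With that fixed, Goran's statement is true, so Goran is a knight.
With that fixed, Sven's statement is true, so Sven is a knight.
With that fixed, Tom's statement is false, so Tom is a knave.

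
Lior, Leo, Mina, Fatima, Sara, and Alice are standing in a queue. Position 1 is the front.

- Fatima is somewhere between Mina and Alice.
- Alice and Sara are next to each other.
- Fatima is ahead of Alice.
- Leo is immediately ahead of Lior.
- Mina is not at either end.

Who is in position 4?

With clues 1–3, Mina is ruled out for position 4.
With clues 1–4, Leo is ruled out for position 4.
With clues 1–5, Alice, Lior, and Sara are ruled out for position 4.
So position 4 is Fatima.

Fatima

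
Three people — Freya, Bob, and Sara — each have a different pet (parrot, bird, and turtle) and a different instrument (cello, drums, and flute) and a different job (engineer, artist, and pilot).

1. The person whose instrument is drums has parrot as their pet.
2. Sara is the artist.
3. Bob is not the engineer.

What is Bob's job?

With clues 1–2, artist is impossible for Bob's job.
With clues 1–3, engineer is impossible for Bob's job.
That leaves pilot.

pilot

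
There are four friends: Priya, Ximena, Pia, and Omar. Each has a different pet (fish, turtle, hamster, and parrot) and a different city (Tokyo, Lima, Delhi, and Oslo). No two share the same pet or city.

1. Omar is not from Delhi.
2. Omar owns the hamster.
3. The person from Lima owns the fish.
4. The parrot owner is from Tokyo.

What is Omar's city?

Oslo

Clue 1 rules out Delhi for Omar's city.
With clues 1–3, Lima is impossible for Omar's city.
With clues 1–4, Tokyo is impossible for Omar's city.
That leaves Oslo.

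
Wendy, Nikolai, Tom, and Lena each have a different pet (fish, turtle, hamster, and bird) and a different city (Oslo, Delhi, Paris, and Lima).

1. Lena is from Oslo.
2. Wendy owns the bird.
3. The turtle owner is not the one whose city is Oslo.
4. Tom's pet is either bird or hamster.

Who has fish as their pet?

With clues 1–2, Wendy is impossible for the one with pet fish.
With clues 1–4, Nikolai and Tom are impossible for the one with pet fish.
That leaves Lena.

Lena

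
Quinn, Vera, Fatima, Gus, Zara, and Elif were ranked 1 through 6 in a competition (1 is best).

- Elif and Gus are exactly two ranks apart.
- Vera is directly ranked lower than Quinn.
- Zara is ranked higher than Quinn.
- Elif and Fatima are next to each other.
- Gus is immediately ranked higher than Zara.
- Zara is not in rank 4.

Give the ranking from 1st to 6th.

Gus, Zara, Elif, Fatima, Quinn, Vera

From clues 1–2: Quinn is in {1,2,4,5}.
From clues 1–3: Quinn is in {2,4,5}.
From clues 1–4: Quinn is in {2,5}.
From clues 1–5: Quinn → rank 5, Vera → rank 6.
From clues 1–6: Gus → rank 1, Zara → rank 2, Elif → rank 3, Fatima → rank 4.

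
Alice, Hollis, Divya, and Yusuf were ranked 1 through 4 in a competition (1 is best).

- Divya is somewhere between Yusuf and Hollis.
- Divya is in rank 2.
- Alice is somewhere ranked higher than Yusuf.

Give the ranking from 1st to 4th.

Hollis, Divya, Alice, Yusuf

From clue 1: Divya is in {2,3}.
From clues 1–2: Divya → rank 2.
From clues 1–3: Hollis → rank 1, Alice → rank 3, Yusuf → rank 4.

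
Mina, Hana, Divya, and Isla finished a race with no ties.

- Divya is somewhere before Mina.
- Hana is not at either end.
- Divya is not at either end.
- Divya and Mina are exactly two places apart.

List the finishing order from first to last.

Isla, Divya, Hana, Mina

From clue 1: Mina is in {2,3,4}.
From clues 1–2: Hana is in {2,3}.
From clues 1–3: Isla → place 1, Mina → place 4.
From clues 1–4: Divya → place 2, Hana → place 3.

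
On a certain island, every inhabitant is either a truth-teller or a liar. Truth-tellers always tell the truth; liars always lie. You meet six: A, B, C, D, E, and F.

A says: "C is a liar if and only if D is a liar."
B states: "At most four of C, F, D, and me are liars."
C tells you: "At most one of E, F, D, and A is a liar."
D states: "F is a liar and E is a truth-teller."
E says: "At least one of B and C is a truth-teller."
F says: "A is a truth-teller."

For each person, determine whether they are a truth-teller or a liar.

Regardless of anyone's role, B's statement is true, so B is a truth-teller.
With that fixed, E's statement is true, so E is a truth-teller.
Consider A. Suppose A is a truth-teller.
Then no assignment of the remaining roles makes every statement match its speaker's type — contradiction.
So A is a liar.
With that fixed, F's statement is false, so F is a liar.
With that fixed, C's statement is false, so C is a liar.
With that fixed, D's statement is true, so D is a truth-teller.

A: liar, B: truth-teller, C: liar, D: truth-teller, E: truth-teller, F: liar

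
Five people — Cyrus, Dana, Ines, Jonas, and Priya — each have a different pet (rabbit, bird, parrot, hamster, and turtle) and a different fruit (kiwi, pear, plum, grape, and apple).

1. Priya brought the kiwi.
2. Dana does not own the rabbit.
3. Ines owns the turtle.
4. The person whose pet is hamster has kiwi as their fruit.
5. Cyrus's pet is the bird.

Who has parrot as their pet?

With clues 1–3, Ines is impossible for the one with pet parrot.
With clues 1–4, Priya is impossible for the one with pet parrot.
With clues 1–5, Cyrus and Jonas are impossible for the one with pet parrot.
That leaves Dana.

Dana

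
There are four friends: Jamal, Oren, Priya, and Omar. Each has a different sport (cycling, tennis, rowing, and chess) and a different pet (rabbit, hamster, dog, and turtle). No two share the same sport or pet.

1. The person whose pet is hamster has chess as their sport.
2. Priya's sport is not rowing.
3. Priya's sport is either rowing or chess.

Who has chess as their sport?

Priya

With clues 1–3, Jamal, Omar, and Oren are impossible for the one with sport chess.
That leaves Priya.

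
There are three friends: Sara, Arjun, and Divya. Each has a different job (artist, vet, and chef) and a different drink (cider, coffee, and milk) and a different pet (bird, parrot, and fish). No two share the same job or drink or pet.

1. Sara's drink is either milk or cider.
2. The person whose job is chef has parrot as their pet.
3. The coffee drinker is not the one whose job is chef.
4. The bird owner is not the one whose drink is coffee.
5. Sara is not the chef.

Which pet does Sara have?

bird

With clues 1–4, fish is impossible for Sara's pet.
With clues 1–5, parrot is impossible for Sara's pet.
That leaves bird.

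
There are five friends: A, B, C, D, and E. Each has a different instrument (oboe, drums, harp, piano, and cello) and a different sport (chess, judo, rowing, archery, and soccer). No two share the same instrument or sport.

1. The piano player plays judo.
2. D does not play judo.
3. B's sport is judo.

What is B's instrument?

With clues 1–3, cello, drums, harp, and oboe are impossible for B's instrument.
That leaves piano.

piano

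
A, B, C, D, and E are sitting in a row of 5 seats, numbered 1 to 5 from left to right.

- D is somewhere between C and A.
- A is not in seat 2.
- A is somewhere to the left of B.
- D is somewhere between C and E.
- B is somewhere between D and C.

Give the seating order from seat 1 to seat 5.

A, E, D, B, C

From clue 1: D is in {2,3,4}.
From clues 1–3: A is in {1,3,4}.
From clues 1–5: A → seat 1, E → seat 2, D → seat 3, B → seat 4, C → seat 5.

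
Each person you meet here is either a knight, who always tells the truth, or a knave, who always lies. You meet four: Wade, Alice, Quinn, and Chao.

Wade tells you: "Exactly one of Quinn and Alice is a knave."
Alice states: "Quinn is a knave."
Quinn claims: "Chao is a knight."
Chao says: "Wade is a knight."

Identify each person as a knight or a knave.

Wade: knight, Alice: knave, Quinn: knight, Chao: knight

Consider Wade. Suppose Wade is a knave.
Then no assignment of the remaining roles makes every statement match its speaker's type — contradiction.
So Wade is a knight.
With that fixed, Chao's statement is true, so Chao is a knight.
With that fixed, Quinn's statement is true, so Quinn is a knight.
With that fixed, Alice's statement is false, so Alice is a knave.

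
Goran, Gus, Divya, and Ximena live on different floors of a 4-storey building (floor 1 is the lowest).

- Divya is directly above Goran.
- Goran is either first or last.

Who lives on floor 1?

With clue 1, Divya is ruled out for floor 1.
With clues 1–2, Gus and Ximena are ruled out for floor 1.
So floor 1 is Goran.

Goran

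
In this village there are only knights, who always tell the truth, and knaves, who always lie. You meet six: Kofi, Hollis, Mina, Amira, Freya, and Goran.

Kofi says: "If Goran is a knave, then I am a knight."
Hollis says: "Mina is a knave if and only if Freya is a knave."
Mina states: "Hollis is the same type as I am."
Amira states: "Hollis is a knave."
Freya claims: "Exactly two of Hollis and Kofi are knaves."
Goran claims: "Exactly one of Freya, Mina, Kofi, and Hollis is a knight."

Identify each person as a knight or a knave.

Consider Kofi. Suppose Kofi is a knave.
Then no assignment of the remaining roles makes every statement match its speaker's type — contradiction.
So Kofi is a knight.
With that fixed, Freya's statement is false, so Freya is a knave.
Consider Hollis. Suppose Hollis is a knave.
Then whichever role Mina has, Mina's statement has the wrong truth value — contradiction.
So Hollis is a knight.
With that fixed, Amira's statement is false, so Amira is a knave.
With that fixed, Goran's statement is false, so Goran is a knave.
Consider Mina. Suppose Mina is a knight.
Then Hollis's statement comes out false, contradicting Hollis being a knight.
So Mina is a knave.

Kofi: knight, Hollis: knight, Mina: knave, Amira: knave, Freya: knave, Goran: knave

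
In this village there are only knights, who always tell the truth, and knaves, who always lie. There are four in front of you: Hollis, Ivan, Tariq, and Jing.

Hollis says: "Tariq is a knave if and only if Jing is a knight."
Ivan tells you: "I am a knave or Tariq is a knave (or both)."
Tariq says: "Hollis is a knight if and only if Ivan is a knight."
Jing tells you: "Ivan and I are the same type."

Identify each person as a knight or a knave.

Hollis: knave, Ivan: knight, Tariq: knave, Jing: knave

Consider Hollis. Suppose Hollis is a knight.
Then no assignment of the remaining roles makes every statement match its speaker's type — contradiction.
So Hollis is a knave.
Consider Ivan. Suppose Ivan is a knave.
Then Ivan's own statement would have to be false, but it can't be — contradiction.
So Ivan is a knight.
With that fixed, Tariq's statement is false, so Tariq is a knave.
Consider Jing. Suppose Jing is a knight.
Then Hollis's statement comes out true, contradicting Hollis being a knave.
So Jing is a knave.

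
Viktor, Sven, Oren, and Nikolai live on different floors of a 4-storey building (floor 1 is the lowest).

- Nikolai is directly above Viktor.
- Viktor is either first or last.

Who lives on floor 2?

With clues 1–2, Oren, Sven, and Viktor are ruled out for floor 2.
So floor 2 is Nikolai.

Nikolai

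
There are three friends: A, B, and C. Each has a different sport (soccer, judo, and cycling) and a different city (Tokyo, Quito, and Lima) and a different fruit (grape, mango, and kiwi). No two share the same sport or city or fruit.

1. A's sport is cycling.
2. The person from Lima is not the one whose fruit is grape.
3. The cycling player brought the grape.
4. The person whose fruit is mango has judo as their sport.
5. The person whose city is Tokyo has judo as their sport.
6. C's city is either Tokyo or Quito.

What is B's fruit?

kiwi

With clues 1–3, grape is impossible for B's fruit.
With clues 1–6, mango is impossible for B's fruit.
That leaves kiwi.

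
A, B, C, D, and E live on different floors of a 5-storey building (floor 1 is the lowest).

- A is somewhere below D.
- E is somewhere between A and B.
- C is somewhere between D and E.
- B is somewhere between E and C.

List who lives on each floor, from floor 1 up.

A, E, B, C, D

From clue 1: A is in {1,2,3,4}.
From clues 1–2: E is in {2,3,4}.
From clues 1–3: C is in {3,4}.
From clues 1–4: A → floor 1, E → floor 2, B → floor 3, C → floor 4, D → floor 5.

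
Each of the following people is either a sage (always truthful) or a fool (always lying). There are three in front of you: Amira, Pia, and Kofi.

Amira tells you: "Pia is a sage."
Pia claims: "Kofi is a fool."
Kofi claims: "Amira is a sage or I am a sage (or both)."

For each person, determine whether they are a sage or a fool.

Consider Amira. Suppose Amira is a sage.
Then no assignment of the remaining roles makes every statement match its speaker's type — contradiction.
So Amira is a fool.
Consider Pia. Suppose Pia is a sage.
Then Amira's statement comes out true, contradicting Amira being a fool.
So Pia is a fool.
Consider Kofi. Suppose Kofi is a fool.
Then Pia's statement comes out true, contradicting Pia being a fool.
So Kofi is a sage.

Amira: fool, Pia: fool, Kofi: sage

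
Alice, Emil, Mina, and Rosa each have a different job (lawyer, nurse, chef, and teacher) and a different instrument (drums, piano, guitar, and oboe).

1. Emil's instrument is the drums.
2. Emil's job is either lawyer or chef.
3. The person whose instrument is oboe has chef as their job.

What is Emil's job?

lawyer

With clues 1–2, nurse and teacher are impossible for Emil's job.
With clues 1–3, chef is impossible for Emil's job.
That leaves lawyer.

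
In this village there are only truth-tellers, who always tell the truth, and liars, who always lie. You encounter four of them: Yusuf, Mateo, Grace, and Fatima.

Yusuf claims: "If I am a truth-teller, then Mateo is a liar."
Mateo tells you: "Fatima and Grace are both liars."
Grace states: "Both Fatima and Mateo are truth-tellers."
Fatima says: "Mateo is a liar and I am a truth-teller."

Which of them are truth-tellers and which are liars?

Yusuf: truth-teller, Mateo: liar, Grace: liar, Fatima: truth-teller

Consider Yusuf. Suppose Yusuf is a liar.
Then Yusuf's own statement would have to be false, but it can't be — contradiction.
So Yusuf is a truth-teller.
Consider Mateo. Suppose Mateo is a truth-teller.
Then Yusuf's statement comes out false, contradicting Yusuf being a truth-teller.
So Mateo is a liar.
With that fixed, Grace's statement is false, so Grace is a liar.
Consider Fatima. Suppose Fatima is a liar.
Then Mateo's statement comes out true, contradicting Mateo being a liar.
So Fatima is a truth-teller.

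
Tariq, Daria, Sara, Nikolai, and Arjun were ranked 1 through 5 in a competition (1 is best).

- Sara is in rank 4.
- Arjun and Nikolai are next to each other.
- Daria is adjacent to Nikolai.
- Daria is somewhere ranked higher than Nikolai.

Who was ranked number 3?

With clue 1, Sara is ruled out for rank 3.
With clues 1–3, Nikolai and Tariq are ruled out for rank 3.
With clues 1–4, Daria is ruled out for rank 3.
So rank 3 is Arjun.

Arjun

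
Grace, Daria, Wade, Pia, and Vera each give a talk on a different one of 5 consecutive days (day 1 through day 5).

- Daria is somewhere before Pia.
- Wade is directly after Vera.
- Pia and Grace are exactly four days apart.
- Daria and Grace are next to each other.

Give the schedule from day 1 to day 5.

Grace, Daria, Vera, Wade, Pia

From clue 1: Daria is in {1,2,3,4}.
From clues 1–3: Grace → day 1, Pia → day 5.
From clues 1–4: Daria → day 2, Vera → day 3, Wade → day 4.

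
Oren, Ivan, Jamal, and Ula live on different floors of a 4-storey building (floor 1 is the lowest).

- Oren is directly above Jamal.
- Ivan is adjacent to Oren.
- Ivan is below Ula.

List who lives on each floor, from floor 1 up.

Jamal, Oren, Ivan, Ula

From clue 1: Oren is in {2,3,4}.
From clues 1–2: Oren is in {2,3}.
From clues 1–3: Jamal → floor 1, Oren → floor 2, Ivan → floor 3, Ula → floor 4.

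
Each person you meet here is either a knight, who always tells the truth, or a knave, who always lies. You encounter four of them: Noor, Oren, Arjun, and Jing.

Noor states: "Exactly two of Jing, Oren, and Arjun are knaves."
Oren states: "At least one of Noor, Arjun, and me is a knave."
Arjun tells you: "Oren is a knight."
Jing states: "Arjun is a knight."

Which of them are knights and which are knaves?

Noor: knave, Oren: knight, Arjun: knight, Jing: knight

Consider Noor. Suppose Noor is a knight.
Then no assignment of the remaining roles makes every statement match its speaker's type — contradiction.
So Noor is a knave.
With that fixed, Oren's statement is true, so Oren is a knight.
With that fixed, Arjun's statement is true, so Arjun is a knight.
With that fixed, Jing's statement is true, so Jing is a knight.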